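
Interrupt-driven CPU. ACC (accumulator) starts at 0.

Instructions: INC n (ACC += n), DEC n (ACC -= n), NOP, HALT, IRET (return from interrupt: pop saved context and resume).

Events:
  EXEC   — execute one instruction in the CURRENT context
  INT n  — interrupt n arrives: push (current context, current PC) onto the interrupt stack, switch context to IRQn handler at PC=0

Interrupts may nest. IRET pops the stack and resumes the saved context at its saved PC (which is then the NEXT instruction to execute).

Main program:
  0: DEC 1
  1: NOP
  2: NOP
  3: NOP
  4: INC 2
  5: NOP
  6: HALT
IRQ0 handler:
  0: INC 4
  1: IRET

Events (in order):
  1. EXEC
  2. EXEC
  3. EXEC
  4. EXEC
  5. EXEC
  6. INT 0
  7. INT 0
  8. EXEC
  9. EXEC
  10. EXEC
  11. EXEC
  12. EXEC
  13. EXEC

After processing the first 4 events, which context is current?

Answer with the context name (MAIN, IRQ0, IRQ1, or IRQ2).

Answer: MAIN

Derivation:
Event 1 (EXEC): [MAIN] PC=0: DEC 1 -> ACC=-1
Event 2 (EXEC): [MAIN] PC=1: NOP
Event 3 (EXEC): [MAIN] PC=2: NOP
Event 4 (EXEC): [MAIN] PC=3: NOP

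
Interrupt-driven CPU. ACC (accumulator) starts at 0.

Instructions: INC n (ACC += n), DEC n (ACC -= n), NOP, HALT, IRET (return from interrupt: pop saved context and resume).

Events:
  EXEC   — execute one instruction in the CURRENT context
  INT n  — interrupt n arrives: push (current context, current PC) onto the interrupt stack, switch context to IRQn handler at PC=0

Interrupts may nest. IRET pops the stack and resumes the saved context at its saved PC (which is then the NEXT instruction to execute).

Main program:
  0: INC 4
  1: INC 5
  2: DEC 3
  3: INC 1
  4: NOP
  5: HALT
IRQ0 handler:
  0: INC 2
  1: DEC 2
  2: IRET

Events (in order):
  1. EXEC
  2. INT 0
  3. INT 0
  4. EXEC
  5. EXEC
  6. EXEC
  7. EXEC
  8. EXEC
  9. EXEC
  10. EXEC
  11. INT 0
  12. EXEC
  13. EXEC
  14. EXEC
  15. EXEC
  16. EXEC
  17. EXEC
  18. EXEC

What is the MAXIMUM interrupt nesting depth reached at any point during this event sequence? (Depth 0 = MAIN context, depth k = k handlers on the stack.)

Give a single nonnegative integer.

Answer: 2

Derivation:
Event 1 (EXEC): [MAIN] PC=0: INC 4 -> ACC=4 [depth=0]
Event 2 (INT 0): INT 0 arrives: push (MAIN, PC=1), enter IRQ0 at PC=0 (depth now 1) [depth=1]
Event 3 (INT 0): INT 0 arrives: push (IRQ0, PC=0), enter IRQ0 at PC=0 (depth now 2) [depth=2]
Event 4 (EXEC): [IRQ0] PC=0: INC 2 -> ACC=6 [depth=2]
Event 5 (EXEC): [IRQ0] PC=1: DEC 2 -> ACC=4 [depth=2]
Event 6 (EXEC): [IRQ0] PC=2: IRET -> resume IRQ0 at PC=0 (depth now 1) [depth=1]
Event 7 (EXEC): [IRQ0] PC=0: INC 2 -> ACC=6 [depth=1]
Event 8 (EXEC): [IRQ0] PC=1: DEC 2 -> ACC=4 [depth=1]
Event 9 (EXEC): [IRQ0] PC=2: IRET -> resume MAIN at PC=1 (depth now 0) [depth=0]
Event 10 (EXEC): [MAIN] PC=1: INC 5 -> ACC=9 [depth=0]
Event 11 (INT 0): INT 0 arrives: push (MAIN, PC=2), enter IRQ0 at PC=0 (depth now 1) [depth=1]
Event 12 (EXEC): [IRQ0] PC=0: INC 2 -> ACC=11 [depth=1]
Event 13 (EXEC): [IRQ0] PC=1: DEC 2 -> ACC=9 [depth=1]
Event 14 (EXEC): [IRQ0] PC=2: IRET -> resume MAIN at PC=2 (depth now 0) [depth=0]
Event 15 (EXEC): [MAIN] PC=2: DEC 3 -> ACC=6 [depth=0]
Event 16 (EXEC): [MAIN] PC=3: INC 1 -> ACC=7 [depth=0]
Event 17 (EXEC): [MAIN] PC=4: NOP [depth=0]
Event 18 (EXEC): [MAIN] PC=5: HALT [depth=0]
Max depth observed: 2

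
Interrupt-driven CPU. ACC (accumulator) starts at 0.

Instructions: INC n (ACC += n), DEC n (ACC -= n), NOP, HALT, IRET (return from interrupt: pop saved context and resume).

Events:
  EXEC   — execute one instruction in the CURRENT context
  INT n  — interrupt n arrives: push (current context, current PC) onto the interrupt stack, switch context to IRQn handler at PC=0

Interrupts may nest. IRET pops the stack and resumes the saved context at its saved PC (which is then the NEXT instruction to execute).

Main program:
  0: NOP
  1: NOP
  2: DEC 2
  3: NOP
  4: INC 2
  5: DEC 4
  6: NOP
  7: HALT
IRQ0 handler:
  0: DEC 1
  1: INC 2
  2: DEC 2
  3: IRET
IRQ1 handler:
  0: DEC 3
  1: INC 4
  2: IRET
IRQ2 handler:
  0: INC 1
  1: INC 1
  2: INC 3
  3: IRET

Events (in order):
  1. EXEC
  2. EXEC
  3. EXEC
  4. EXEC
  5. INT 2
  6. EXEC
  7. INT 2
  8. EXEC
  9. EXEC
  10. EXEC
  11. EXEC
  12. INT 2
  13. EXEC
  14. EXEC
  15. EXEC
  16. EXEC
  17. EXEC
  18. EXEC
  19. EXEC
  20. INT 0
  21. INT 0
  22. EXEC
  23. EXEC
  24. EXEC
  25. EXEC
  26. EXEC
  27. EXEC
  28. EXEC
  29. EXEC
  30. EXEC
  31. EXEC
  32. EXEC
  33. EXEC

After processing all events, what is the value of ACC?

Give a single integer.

Answer: 9

Derivation:
Event 1 (EXEC): [MAIN] PC=0: NOP
Event 2 (EXEC): [MAIN] PC=1: NOP
Event 3 (EXEC): [MAIN] PC=2: DEC 2 -> ACC=-2
Event 4 (EXEC): [MAIN] PC=3: NOP
Event 5 (INT 2): INT 2 arrives: push (MAIN, PC=4), enter IRQ2 at PC=0 (depth now 1)
Event 6 (EXEC): [IRQ2] PC=0: INC 1 -> ACC=-1
Event 7 (INT 2): INT 2 arrives: push (IRQ2, PC=1), enter IRQ2 at PC=0 (depth now 2)
Event 8 (EXEC): [IRQ2] PC=0: INC 1 -> ACC=0
Event 9 (EXEC): [IRQ2] PC=1: INC 1 -> ACC=1
Event 10 (EXEC): [IRQ2] PC=2: INC 3 -> ACC=4
Event 11 (EXEC): [IRQ2] PC=3: IRET -> resume IRQ2 at PC=1 (depth now 1)
Event 12 (INT 2): INT 2 arrives: push (IRQ2, PC=1), enter IRQ2 at PC=0 (depth now 2)
Event 13 (EXEC): [IRQ2] PC=0: INC 1 -> ACC=5
Event 14 (EXEC): [IRQ2] PC=1: INC 1 -> ACC=6
Event 15 (EXEC): [IRQ2] PC=2: INC 3 -> ACC=9
Event 16 (EXEC): [IRQ2] PC=3: IRET -> resume IRQ2 at PC=1 (depth now 1)
Event 17 (EXEC): [IRQ2] PC=1: INC 1 -> ACC=10
Event 18 (EXEC): [IRQ2] PC=2: INC 3 -> ACC=13
Event 19 (EXEC): [IRQ2] PC=3: IRET -> resume MAIN at PC=4 (depth now 0)
Event 20 (INT 0): INT 0 arrives: push (MAIN, PC=4), enter IRQ0 at PC=0 (depth now 1)
Event 21 (INT 0): INT 0 arrives: push (IRQ0, PC=0), enter IRQ0 at PC=0 (depth now 2)
Event 22 (EXEC): [IRQ0] PC=0: DEC 1 -> ACC=12
Event 23 (EXEC): [IRQ0] PC=1: INC 2 -> ACC=14
Event 24 (EXEC): [IRQ0] PC=2: DEC 2 -> ACC=12
Event 25 (EXEC): [IRQ0] PC=3: IRET -> resume IRQ0 at PC=0 (depth now 1)
Event 26 (EXEC): [IRQ0] PC=0: DEC 1 -> ACC=11
Event 27 (EXEC): [IRQ0] PC=1: INC 2 -> ACC=13
Event 28 (EXEC): [IRQ0] PC=2: DEC 2 -> ACC=11
Event 29 (EXEC): [IRQ0] PC=3: IRET -> resume MAIN at PC=4 (depth now 0)
Event 30 (EXEC): [MAIN] PC=4: INC 2 -> ACC=13
Event 31 (EXEC): [MAIN] PC=5: DEC 4 -> ACC=9
Event 32 (EXEC): [MAIN] PC=6: NOP
Event 33 (EXEC): [MAIN] PC=7: HALT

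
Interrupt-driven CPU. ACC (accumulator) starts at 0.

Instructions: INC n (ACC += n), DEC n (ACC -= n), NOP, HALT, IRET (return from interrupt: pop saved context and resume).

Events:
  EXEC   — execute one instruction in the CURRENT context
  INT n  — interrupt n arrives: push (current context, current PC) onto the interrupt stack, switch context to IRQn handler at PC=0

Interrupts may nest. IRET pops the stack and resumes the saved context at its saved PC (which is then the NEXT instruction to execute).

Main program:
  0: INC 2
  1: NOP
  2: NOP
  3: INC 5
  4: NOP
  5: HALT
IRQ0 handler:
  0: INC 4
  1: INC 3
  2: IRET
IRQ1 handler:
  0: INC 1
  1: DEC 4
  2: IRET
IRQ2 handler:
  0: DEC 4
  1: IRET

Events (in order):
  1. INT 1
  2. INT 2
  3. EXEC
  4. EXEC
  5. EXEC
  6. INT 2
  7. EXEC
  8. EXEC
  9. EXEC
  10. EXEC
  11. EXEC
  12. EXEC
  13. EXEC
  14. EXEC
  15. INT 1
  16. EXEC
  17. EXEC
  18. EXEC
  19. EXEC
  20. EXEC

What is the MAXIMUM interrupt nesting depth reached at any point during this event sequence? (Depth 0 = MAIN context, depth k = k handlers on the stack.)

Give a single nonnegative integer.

Answer: 2

Derivation:
Event 1 (INT 1): INT 1 arrives: push (MAIN, PC=0), enter IRQ1 at PC=0 (depth now 1) [depth=1]
Event 2 (INT 2): INT 2 arrives: push (IRQ1, PC=0), enter IRQ2 at PC=0 (depth now 2) [depth=2]
Event 3 (EXEC): [IRQ2] PC=0: DEC 4 -> ACC=-4 [depth=2]
Event 4 (EXEC): [IRQ2] PC=1: IRET -> resume IRQ1 at PC=0 (depth now 1) [depth=1]
Event 5 (EXEC): [IRQ1] PC=0: INC 1 -> ACC=-3 [depth=1]
Event 6 (INT 2): INT 2 arrives: push (IRQ1, PC=1), enter IRQ2 at PC=0 (depth now 2) [depth=2]
Event 7 (EXEC): [IRQ2] PC=0: DEC 4 -> ACC=-7 [depth=2]
Event 8 (EXEC): [IRQ2] PC=1: IRET -> resume IRQ1 at PC=1 (depth now 1) [depth=1]
Event 9 (EXEC): [IRQ1] PC=1: DEC 4 -> ACC=-11 [depth=1]
Event 10 (EXEC): [IRQ1] PC=2: IRET -> resume MAIN at PC=0 (depth now 0) [depth=0]
Event 11 (EXEC): [MAIN] PC=0: INC 2 -> ACC=-9 [depth=0]
Event 12 (EXEC): [MAIN] PC=1: NOP [depth=0]
Event 13 (EXEC): [MAIN] PC=2: NOP [depth=0]
Event 14 (EXEC): [MAIN] PC=3: INC 5 -> ACC=-4 [depth=0]
Event 15 (INT 1): INT 1 arrives: push (MAIN, PC=4), enter IRQ1 at PC=0 (depth now 1) [depth=1]
Event 16 (EXEC): [IRQ1] PC=0: INC 1 -> ACC=-3 [depth=1]
Event 17 (EXEC): [IRQ1] PC=1: DEC 4 -> ACC=-7 [depth=1]
Event 18 (EXEC): [IRQ1] PC=2: IRET -> resume MAIN at PC=4 (depth now 0) [depth=0]
Event 19 (EXEC): [MAIN] PC=4: NOP [depth=0]
Event 20 (EXEC): [MAIN] PC=5: HALT [depth=0]
Max depth observed: 2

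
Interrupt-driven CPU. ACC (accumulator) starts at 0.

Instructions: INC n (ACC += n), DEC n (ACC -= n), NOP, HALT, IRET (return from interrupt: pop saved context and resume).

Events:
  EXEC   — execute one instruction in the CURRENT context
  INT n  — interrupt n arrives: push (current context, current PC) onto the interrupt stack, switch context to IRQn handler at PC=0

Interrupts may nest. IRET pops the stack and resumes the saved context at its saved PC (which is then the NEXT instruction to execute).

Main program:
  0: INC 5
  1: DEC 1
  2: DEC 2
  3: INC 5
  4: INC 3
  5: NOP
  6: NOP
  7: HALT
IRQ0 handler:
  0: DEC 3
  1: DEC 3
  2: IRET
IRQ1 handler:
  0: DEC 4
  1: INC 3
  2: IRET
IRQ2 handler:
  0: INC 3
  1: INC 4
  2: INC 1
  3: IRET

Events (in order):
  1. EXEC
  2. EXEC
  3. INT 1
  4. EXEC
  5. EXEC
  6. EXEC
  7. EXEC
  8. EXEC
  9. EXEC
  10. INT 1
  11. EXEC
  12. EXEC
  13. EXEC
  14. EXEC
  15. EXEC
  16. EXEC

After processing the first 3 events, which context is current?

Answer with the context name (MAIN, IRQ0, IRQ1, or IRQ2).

Answer: IRQ1

Derivation:
Event 1 (EXEC): [MAIN] PC=0: INC 5 -> ACC=5
Event 2 (EXEC): [MAIN] PC=1: DEC 1 -> ACC=4
Event 3 (INT 1): INT 1 arrives: push (MAIN, PC=2), enter IRQ1 at PC=0 (depth now 1)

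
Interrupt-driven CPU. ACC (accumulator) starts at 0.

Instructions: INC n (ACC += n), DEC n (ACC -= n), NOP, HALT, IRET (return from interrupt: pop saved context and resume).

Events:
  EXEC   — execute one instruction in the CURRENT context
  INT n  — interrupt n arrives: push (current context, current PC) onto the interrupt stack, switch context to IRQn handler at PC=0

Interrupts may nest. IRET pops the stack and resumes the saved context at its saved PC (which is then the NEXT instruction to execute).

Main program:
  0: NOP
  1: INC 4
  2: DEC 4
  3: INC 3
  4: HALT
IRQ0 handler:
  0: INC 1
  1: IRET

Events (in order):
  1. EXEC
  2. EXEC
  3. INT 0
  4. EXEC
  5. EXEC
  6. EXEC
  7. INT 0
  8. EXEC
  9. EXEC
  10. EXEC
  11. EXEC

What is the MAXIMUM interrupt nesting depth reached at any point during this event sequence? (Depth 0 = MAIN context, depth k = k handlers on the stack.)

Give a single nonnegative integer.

Answer: 1

Derivation:
Event 1 (EXEC): [MAIN] PC=0: NOP [depth=0]
Event 2 (EXEC): [MAIN] PC=1: INC 4 -> ACC=4 [depth=0]
Event 3 (INT 0): INT 0 arrives: push (MAIN, PC=2), enter IRQ0 at PC=0 (depth now 1) [depth=1]
Event 4 (EXEC): [IRQ0] PC=0: INC 1 -> ACC=5 [depth=1]
Event 5 (EXEC): [IRQ0] PC=1: IRET -> resume MAIN at PC=2 (depth now 0) [depth=0]
Event 6 (EXEC): [MAIN] PC=2: DEC 4 -> ACC=1 [depth=0]
Event 7 (INT 0): INT 0 arrives: push (MAIN, PC=3), enter IRQ0 at PC=0 (depth now 1) [depth=1]
Event 8 (EXEC): [IRQ0] PC=0: INC 1 -> ACC=2 [depth=1]
Event 9 (EXEC): [IRQ0] PC=1: IRET -> resume MAIN at PC=3 (depth now 0) [depth=0]
Event 10 (EXEC): [MAIN] PC=3: INC 3 -> ACC=5 [depth=0]
Event 11 (EXEC): [MAIN] PC=4: HALT [depth=0]
Max depth observed: 1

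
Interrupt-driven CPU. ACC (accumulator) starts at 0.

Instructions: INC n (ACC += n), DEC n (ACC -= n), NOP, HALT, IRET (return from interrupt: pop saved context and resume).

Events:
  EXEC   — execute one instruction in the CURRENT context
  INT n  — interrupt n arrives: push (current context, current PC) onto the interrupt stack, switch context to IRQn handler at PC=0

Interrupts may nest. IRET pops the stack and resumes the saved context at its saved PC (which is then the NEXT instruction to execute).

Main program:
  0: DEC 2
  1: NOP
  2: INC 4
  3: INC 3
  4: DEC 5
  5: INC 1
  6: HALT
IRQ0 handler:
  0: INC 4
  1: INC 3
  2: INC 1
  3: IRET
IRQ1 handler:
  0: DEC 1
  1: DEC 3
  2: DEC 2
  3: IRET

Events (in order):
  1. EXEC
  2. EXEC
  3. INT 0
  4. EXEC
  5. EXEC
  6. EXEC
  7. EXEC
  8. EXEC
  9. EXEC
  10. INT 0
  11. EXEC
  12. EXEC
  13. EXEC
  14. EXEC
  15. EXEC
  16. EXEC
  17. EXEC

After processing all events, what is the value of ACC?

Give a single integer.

Event 1 (EXEC): [MAIN] PC=0: DEC 2 -> ACC=-2
Event 2 (EXEC): [MAIN] PC=1: NOP
Event 3 (INT 0): INT 0 arrives: push (MAIN, PC=2), enter IRQ0 at PC=0 (depth now 1)
Event 4 (EXEC): [IRQ0] PC=0: INC 4 -> ACC=2
Event 5 (EXEC): [IRQ0] PC=1: INC 3 -> ACC=5
Event 6 (EXEC): [IRQ0] PC=2: INC 1 -> ACC=6
Event 7 (EXEC): [IRQ0] PC=3: IRET -> resume MAIN at PC=2 (depth now 0)
Event 8 (EXEC): [MAIN] PC=2: INC 4 -> ACC=10
Event 9 (EXEC): [MAIN] PC=3: INC 3 -> ACC=13
Event 10 (INT 0): INT 0 arrives: push (MAIN, PC=4), enter IRQ0 at PC=0 (depth now 1)
Event 11 (EXEC): [IRQ0] PC=0: INC 4 -> ACC=17
Event 12 (EXEC): [IRQ0] PC=1: INC 3 -> ACC=20
Event 13 (EXEC): [IRQ0] PC=2: INC 1 -> ACC=21
Event 14 (EXEC): [IRQ0] PC=3: IRET -> resume MAIN at PC=4 (depth now 0)
Event 15 (EXEC): [MAIN] PC=4: DEC 5 -> ACC=16
Event 16 (EXEC): [MAIN] PC=5: INC 1 -> ACC=17
Event 17 (EXEC): [MAIN] PC=6: HALT

Answer: 17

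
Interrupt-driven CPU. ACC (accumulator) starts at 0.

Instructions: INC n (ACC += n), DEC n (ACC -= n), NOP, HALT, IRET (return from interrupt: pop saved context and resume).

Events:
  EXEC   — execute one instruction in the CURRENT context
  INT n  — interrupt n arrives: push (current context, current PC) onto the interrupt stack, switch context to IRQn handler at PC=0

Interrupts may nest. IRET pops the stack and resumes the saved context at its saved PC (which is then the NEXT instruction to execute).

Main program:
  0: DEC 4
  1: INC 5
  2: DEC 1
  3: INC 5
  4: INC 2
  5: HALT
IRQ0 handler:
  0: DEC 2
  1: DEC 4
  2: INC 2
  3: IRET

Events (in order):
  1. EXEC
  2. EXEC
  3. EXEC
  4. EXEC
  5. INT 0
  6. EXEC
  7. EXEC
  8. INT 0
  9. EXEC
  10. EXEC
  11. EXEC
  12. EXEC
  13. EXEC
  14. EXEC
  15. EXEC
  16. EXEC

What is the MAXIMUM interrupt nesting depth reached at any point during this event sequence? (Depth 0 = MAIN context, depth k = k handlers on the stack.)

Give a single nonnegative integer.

Answer: 2

Derivation:
Event 1 (EXEC): [MAIN] PC=0: DEC 4 -> ACC=-4 [depth=0]
Event 2 (EXEC): [MAIN] PC=1: INC 5 -> ACC=1 [depth=0]
Event 3 (EXEC): [MAIN] PC=2: DEC 1 -> ACC=0 [depth=0]
Event 4 (EXEC): [MAIN] PC=3: INC 5 -> ACC=5 [depth=0]
Event 5 (INT 0): INT 0 arrives: push (MAIN, PC=4), enter IRQ0 at PC=0 (depth now 1) [depth=1]
Event 6 (EXEC): [IRQ0] PC=0: DEC 2 -> ACC=3 [depth=1]
Event 7 (EXEC): [IRQ0] PC=1: DEC 4 -> ACC=-1 [depth=1]
Event 8 (INT 0): INT 0 arrives: push (IRQ0, PC=2), enter IRQ0 at PC=0 (depth now 2) [depth=2]
Event 9 (EXEC): [IRQ0] PC=0: DEC 2 -> ACC=-3 [depth=2]
Event 10 (EXEC): [IRQ0] PC=1: DEC 4 -> ACC=-7 [depth=2]
Event 11 (EXEC): [IRQ0] PC=2: INC 2 -> ACC=-5 [depth=2]
Event 12 (EXEC): [IRQ0] PC=3: IRET -> resume IRQ0 at PC=2 (depth now 1) [depth=1]
Event 13 (EXEC): [IRQ0] PC=2: INC 2 -> ACC=-3 [depth=1]
Event 14 (EXEC): [IRQ0] PC=3: IRET -> resume MAIN at PC=4 (depth now 0) [depth=0]
Event 15 (EXEC): [MAIN] PC=4: INC 2 -> ACC=-1 [depth=0]
Event 16 (EXEC): [MAIN] PC=5: HALT [depth=0]
Max depth observed: 2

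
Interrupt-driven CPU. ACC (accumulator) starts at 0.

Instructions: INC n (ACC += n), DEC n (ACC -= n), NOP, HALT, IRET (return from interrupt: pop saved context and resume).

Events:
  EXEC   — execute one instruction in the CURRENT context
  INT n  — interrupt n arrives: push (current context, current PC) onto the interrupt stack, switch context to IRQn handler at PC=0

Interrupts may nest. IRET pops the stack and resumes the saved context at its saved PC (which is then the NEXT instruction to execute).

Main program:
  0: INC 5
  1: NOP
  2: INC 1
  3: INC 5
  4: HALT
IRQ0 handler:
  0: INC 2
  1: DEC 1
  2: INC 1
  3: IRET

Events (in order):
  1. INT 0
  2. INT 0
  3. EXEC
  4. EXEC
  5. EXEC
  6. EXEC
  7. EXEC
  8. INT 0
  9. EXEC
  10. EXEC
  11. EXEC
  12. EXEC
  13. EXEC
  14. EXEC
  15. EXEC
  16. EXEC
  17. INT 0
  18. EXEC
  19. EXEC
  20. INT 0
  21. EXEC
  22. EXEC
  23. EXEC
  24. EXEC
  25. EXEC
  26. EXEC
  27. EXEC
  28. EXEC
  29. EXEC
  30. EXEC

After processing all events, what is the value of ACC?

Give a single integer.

Event 1 (INT 0): INT 0 arrives: push (MAIN, PC=0), enter IRQ0 at PC=0 (depth now 1)
Event 2 (INT 0): INT 0 arrives: push (IRQ0, PC=0), enter IRQ0 at PC=0 (depth now 2)
Event 3 (EXEC): [IRQ0] PC=0: INC 2 -> ACC=2
Event 4 (EXEC): [IRQ0] PC=1: DEC 1 -> ACC=1
Event 5 (EXEC): [IRQ0] PC=2: INC 1 -> ACC=2
Event 6 (EXEC): [IRQ0] PC=3: IRET -> resume IRQ0 at PC=0 (depth now 1)
Event 7 (EXEC): [IRQ0] PC=0: INC 2 -> ACC=4
Event 8 (INT 0): INT 0 arrives: push (IRQ0, PC=1), enter IRQ0 at PC=0 (depth now 2)
Event 9 (EXEC): [IRQ0] PC=0: INC 2 -> ACC=6
Event 10 (EXEC): [IRQ0] PC=1: DEC 1 -> ACC=5
Event 11 (EXEC): [IRQ0] PC=2: INC 1 -> ACC=6
Event 12 (EXEC): [IRQ0] PC=3: IRET -> resume IRQ0 at PC=1 (depth now 1)
Event 13 (EXEC): [IRQ0] PC=1: DEC 1 -> ACC=5
Event 14 (EXEC): [IRQ0] PC=2: INC 1 -> ACC=6
Event 15 (EXEC): [IRQ0] PC=3: IRET -> resume MAIN at PC=0 (depth now 0)
Event 16 (EXEC): [MAIN] PC=0: INC 5 -> ACC=11
Event 17 (INT 0): INT 0 arrives: push (MAIN, PC=1), enter IRQ0 at PC=0 (depth now 1)
Event 18 (EXEC): [IRQ0] PC=0: INC 2 -> ACC=13
Event 19 (EXEC): [IRQ0] PC=1: DEC 1 -> ACC=12
Event 20 (INT 0): INT 0 arrives: push (IRQ0, PC=2), enter IRQ0 at PC=0 (depth now 2)
Event 21 (EXEC): [IRQ0] PC=0: INC 2 -> ACC=14
Event 22 (EXEC): [IRQ0] PC=1: DEC 1 -> ACC=13
Event 23 (EXEC): [IRQ0] PC=2: INC 1 -> ACC=14
Event 24 (EXEC): [IRQ0] PC=3: IRET -> resume IRQ0 at PC=2 (depth now 1)
Event 25 (EXEC): [IRQ0] PC=2: INC 1 -> ACC=15
Event 26 (EXEC): [IRQ0] PC=3: IRET -> resume MAIN at PC=1 (depth now 0)
Event 27 (EXEC): [MAIN] PC=1: NOP
Event 28 (EXEC): [MAIN] PC=2: INC 1 -> ACC=16
Event 29 (EXEC): [MAIN] PC=3: INC 5 -> ACC=21
Event 30 (EXEC): [MAIN] PC=4: HALT

Answer: 21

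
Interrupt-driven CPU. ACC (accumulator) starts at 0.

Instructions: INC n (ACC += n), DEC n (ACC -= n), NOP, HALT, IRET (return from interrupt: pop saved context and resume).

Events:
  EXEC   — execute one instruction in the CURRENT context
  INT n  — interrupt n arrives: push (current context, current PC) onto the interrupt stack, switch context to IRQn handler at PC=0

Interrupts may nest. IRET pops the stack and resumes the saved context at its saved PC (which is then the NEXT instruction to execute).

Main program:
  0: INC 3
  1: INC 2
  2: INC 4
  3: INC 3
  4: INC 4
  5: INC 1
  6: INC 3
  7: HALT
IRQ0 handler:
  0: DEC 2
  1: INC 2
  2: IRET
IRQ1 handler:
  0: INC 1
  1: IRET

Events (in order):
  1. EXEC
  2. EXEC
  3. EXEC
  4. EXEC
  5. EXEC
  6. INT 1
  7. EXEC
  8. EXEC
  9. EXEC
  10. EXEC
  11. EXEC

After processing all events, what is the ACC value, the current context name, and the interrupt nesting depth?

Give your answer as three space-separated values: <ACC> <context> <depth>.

Event 1 (EXEC): [MAIN] PC=0: INC 3 -> ACC=3
Event 2 (EXEC): [MAIN] PC=1: INC 2 -> ACC=5
Event 3 (EXEC): [MAIN] PC=2: INC 4 -> ACC=9
Event 4 (EXEC): [MAIN] PC=3: INC 3 -> ACC=12
Event 5 (EXEC): [MAIN] PC=4: INC 4 -> ACC=16
Event 6 (INT 1): INT 1 arrives: push (MAIN, PC=5), enter IRQ1 at PC=0 (depth now 1)
Event 7 (EXEC): [IRQ1] PC=0: INC 1 -> ACC=17
Event 8 (EXEC): [IRQ1] PC=1: IRET -> resume MAIN at PC=5 (depth now 0)
Event 9 (EXEC): [MAIN] PC=5: INC 1 -> ACC=18
Event 10 (EXEC): [MAIN] PC=6: INC 3 -> ACC=21
Event 11 (EXEC): [MAIN] PC=7: HALT

Answer: 21 MAIN 0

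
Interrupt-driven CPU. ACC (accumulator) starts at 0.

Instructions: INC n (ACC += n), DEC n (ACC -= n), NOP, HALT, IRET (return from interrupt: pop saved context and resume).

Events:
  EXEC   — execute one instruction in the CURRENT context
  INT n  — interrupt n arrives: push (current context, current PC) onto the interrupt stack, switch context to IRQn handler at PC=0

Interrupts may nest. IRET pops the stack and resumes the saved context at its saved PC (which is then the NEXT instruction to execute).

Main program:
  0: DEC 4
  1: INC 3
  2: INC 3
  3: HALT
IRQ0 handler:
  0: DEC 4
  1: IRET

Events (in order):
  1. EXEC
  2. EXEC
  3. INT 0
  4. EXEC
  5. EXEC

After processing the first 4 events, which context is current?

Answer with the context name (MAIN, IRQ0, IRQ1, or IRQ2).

Event 1 (EXEC): [MAIN] PC=0: DEC 4 -> ACC=-4
Event 2 (EXEC): [MAIN] PC=1: INC 3 -> ACC=-1
Event 3 (INT 0): INT 0 arrives: push (MAIN, PC=2), enter IRQ0 at PC=0 (depth now 1)
Event 4 (EXEC): [IRQ0] PC=0: DEC 4 -> ACC=-5

Answer: IRQ0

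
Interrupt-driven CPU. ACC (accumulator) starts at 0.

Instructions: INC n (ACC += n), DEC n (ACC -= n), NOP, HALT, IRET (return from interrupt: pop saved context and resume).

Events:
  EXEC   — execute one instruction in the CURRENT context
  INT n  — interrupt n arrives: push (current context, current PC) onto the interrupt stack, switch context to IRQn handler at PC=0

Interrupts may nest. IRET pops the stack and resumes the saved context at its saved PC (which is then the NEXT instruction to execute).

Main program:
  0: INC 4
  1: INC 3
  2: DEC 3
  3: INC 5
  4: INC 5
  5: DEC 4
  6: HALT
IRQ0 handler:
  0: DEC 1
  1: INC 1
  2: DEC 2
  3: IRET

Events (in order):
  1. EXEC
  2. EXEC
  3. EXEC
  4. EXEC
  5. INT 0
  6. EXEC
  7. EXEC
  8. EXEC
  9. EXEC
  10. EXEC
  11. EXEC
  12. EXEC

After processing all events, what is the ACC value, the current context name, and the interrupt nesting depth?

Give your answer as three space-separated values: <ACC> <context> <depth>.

Answer: 8 MAIN 0

Derivation:
Event 1 (EXEC): [MAIN] PC=0: INC 4 -> ACC=4
Event 2 (EXEC): [MAIN] PC=1: INC 3 -> ACC=7
Event 3 (EXEC): [MAIN] PC=2: DEC 3 -> ACC=4
Event 4 (EXEC): [MAIN] PC=3: INC 5 -> ACC=9
Event 5 (INT 0): INT 0 arrives: push (MAIN, PC=4), enter IRQ0 at PC=0 (depth now 1)
Event 6 (EXEC): [IRQ0] PC=0: DEC 1 -> ACC=8
Event 7 (EXEC): [IRQ0] PC=1: INC 1 -> ACC=9
Event 8 (EXEC): [IRQ0] PC=2: DEC 2 -> ACC=7
Event 9 (EXEC): [IRQ0] PC=3: IRET -> resume MAIN at PC=4 (depth now 0)
Event 10 (EXEC): [MAIN] PC=4: INC 5 -> ACC=12
Event 11 (EXEC): [MAIN] PC=5: DEC 4 -> ACC=8
Event 12 (EXEC): [MAIN] PC=6: HALT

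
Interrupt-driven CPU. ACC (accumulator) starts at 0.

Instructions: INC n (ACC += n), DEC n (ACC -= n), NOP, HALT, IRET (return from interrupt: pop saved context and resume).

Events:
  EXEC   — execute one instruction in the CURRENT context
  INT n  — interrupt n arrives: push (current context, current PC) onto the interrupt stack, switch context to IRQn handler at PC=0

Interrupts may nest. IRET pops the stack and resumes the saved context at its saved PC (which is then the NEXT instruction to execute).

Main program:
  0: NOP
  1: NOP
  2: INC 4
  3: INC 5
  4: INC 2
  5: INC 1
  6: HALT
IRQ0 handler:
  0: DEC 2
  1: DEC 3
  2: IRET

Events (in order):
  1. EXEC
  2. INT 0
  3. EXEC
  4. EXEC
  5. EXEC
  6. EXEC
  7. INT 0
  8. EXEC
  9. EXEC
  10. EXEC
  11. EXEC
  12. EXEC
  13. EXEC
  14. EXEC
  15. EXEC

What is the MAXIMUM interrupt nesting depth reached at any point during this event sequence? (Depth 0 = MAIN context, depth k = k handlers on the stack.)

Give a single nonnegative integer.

Answer: 1

Derivation:
Event 1 (EXEC): [MAIN] PC=0: NOP [depth=0]
Event 2 (INT 0): INT 0 arrives: push (MAIN, PC=1), enter IRQ0 at PC=0 (depth now 1) [depth=1]
Event 3 (EXEC): [IRQ0] PC=0: DEC 2 -> ACC=-2 [depth=1]
Event 4 (EXEC): [IRQ0] PC=1: DEC 3 -> ACC=-5 [depth=1]
Event 5 (EXEC): [IRQ0] PC=2: IRET -> resume MAIN at PC=1 (depth now 0) [depth=0]
Event 6 (EXEC): [MAIN] PC=1: NOP [depth=0]
Event 7 (INT 0): INT 0 arrives: push (MAIN, PC=2), enter IRQ0 at PC=0 (depth now 1) [depth=1]
Event 8 (EXEC): [IRQ0] PC=0: DEC 2 -> ACC=-7 [depth=1]
Event 9 (EXEC): [IRQ0] PC=1: DEC 3 -> ACC=-10 [depth=1]
Event 10 (EXEC): [IRQ0] PC=2: IRET -> resume MAIN at PC=2 (depth now 0) [depth=0]
Event 11 (EXEC): [MAIN] PC=2: INC 4 -> ACC=-6 [depth=0]
Event 12 (EXEC): [MAIN] PC=3: INC 5 -> ACC=-1 [depth=0]
Event 13 (EXEC): [MAIN] PC=4: INC 2 -> ACC=1 [depth=0]
Event 14 (EXEC): [MAIN] PC=5: INC 1 -> ACC=2 [depth=0]
Event 15 (EXEC): [MAIN] PC=6: HALT [depth=0]
Max depth observed: 1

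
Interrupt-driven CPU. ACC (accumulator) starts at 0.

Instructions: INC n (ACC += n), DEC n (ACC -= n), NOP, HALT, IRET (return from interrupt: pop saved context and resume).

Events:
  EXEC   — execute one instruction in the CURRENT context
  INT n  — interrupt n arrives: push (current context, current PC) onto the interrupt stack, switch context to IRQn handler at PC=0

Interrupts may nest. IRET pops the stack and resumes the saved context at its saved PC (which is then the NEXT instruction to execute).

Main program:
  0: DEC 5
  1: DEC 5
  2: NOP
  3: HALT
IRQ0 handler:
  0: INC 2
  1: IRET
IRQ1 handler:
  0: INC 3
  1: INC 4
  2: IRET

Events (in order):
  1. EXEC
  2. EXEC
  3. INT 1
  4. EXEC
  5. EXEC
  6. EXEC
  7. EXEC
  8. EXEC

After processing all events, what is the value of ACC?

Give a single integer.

Event 1 (EXEC): [MAIN] PC=0: DEC 5 -> ACC=-5
Event 2 (EXEC): [MAIN] PC=1: DEC 5 -> ACC=-10
Event 3 (INT 1): INT 1 arrives: push (MAIN, PC=2), enter IRQ1 at PC=0 (depth now 1)
Event 4 (EXEC): [IRQ1] PC=0: INC 3 -> ACC=-7
Event 5 (EXEC): [IRQ1] PC=1: INC 4 -> ACC=-3
Event 6 (EXEC): [IRQ1] PC=2: IRET -> resume MAIN at PC=2 (depth now 0)
Event 7 (EXEC): [MAIN] PC=2: NOP
Event 8 (EXEC): [MAIN] PC=3: HALT

Answer: -3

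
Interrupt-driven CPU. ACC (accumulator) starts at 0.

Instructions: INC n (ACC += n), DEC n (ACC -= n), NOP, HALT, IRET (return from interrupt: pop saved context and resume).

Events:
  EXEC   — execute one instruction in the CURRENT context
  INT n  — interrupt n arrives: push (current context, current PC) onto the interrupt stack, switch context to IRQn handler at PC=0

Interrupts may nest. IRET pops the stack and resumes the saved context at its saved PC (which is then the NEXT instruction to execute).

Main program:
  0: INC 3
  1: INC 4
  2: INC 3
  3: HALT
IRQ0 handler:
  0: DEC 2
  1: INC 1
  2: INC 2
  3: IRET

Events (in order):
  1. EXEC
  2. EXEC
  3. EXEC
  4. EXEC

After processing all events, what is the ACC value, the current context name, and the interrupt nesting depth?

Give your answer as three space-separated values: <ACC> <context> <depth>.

Answer: 10 MAIN 0

Derivation:
Event 1 (EXEC): [MAIN] PC=0: INC 3 -> ACC=3
Event 2 (EXEC): [MAIN] PC=1: INC 4 -> ACC=7
Event 3 (EXEC): [MAIN] PC=2: INC 3 -> ACC=10
Event 4 (EXEC): [MAIN] PC=3: HALT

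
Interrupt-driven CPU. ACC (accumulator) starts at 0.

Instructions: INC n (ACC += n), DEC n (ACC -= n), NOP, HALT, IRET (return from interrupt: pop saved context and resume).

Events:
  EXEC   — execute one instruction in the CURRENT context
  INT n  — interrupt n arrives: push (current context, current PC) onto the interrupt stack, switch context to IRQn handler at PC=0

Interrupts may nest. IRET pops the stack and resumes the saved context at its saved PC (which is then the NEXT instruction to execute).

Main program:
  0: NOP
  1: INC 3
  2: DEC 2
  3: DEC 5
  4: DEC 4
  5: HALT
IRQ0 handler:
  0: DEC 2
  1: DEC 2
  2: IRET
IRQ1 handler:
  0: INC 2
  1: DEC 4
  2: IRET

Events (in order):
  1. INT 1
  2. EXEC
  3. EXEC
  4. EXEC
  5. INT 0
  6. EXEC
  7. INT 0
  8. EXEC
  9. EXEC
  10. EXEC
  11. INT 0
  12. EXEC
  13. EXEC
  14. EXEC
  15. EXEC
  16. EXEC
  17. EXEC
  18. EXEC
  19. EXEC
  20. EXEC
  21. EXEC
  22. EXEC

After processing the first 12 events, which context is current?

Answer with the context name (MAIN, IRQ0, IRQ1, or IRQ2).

Answer: IRQ0

Derivation:
Event 1 (INT 1): INT 1 arrives: push (MAIN, PC=0), enter IRQ1 at PC=0 (depth now 1)
Event 2 (EXEC): [IRQ1] PC=0: INC 2 -> ACC=2
Event 3 (EXEC): [IRQ1] PC=1: DEC 4 -> ACC=-2
Event 4 (EXEC): [IRQ1] PC=2: IRET -> resume MAIN at PC=0 (depth now 0)
Event 5 (INT 0): INT 0 arrives: push (MAIN, PC=0), enter IRQ0 at PC=0 (depth now 1)
Event 6 (EXEC): [IRQ0] PC=0: DEC 2 -> ACC=-4
Event 7 (INT 0): INT 0 arrives: push (IRQ0, PC=1), enter IRQ0 at PC=0 (depth now 2)
Event 8 (EXEC): [IRQ0] PC=0: DEC 2 -> ACC=-6
Event 9 (EXEC): [IRQ0] PC=1: DEC 2 -> ACC=-8
Event 10 (EXEC): [IRQ0] PC=2: IRET -> resume IRQ0 at PC=1 (depth now 1)
Event 11 (INT 0): INT 0 arrives: push (IRQ0, PC=1), enter IRQ0 at PC=0 (depth now 2)
Event 12 (EXEC): [IRQ0] PC=0: DEC 2 -> ACC=-10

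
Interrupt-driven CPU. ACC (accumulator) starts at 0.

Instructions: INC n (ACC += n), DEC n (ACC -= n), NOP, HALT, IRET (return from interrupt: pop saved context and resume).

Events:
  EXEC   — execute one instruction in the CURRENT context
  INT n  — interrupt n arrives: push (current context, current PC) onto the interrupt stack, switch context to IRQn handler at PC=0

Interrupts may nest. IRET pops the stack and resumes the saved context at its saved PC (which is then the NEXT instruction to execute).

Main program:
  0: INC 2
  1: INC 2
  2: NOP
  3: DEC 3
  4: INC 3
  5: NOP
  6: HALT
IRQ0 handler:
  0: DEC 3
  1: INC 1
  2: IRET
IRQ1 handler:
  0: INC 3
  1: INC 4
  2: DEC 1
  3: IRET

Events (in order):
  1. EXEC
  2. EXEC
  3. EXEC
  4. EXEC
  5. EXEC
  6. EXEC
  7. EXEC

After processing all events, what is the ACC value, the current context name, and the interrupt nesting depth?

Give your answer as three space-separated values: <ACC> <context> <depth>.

Event 1 (EXEC): [MAIN] PC=0: INC 2 -> ACC=2
Event 2 (EXEC): [MAIN] PC=1: INC 2 -> ACC=4
Event 3 (EXEC): [MAIN] PC=2: NOP
Event 4 (EXEC): [MAIN] PC=3: DEC 3 -> ACC=1
Event 5 (EXEC): [MAIN] PC=4: INC 3 -> ACC=4
Event 6 (EXEC): [MAIN] PC=5: NOP
Event 7 (EXEC): [MAIN] PC=6: HALT

Answer: 4 MAIN 0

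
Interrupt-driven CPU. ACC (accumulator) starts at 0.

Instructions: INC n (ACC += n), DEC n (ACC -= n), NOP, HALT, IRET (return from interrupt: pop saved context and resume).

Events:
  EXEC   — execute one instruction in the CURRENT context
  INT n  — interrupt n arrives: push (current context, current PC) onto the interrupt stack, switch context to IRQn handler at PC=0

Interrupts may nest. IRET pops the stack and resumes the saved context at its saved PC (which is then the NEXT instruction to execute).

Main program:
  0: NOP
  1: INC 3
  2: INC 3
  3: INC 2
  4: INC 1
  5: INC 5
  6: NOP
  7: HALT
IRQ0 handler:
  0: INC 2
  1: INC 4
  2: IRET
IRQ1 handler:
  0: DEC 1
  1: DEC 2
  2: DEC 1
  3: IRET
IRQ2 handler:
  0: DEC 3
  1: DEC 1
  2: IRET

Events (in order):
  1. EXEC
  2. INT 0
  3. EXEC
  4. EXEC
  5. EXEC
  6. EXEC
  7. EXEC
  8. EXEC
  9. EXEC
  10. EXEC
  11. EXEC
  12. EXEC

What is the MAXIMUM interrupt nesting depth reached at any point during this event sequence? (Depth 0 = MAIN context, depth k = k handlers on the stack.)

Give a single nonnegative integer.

Answer: 1

Derivation:
Event 1 (EXEC): [MAIN] PC=0: NOP [depth=0]
Event 2 (INT 0): INT 0 arrives: push (MAIN, PC=1), enter IRQ0 at PC=0 (depth now 1) [depth=1]
Event 3 (EXEC): [IRQ0] PC=0: INC 2 -> ACC=2 [depth=1]
Event 4 (EXEC): [IRQ0] PC=1: INC 4 -> ACC=6 [depth=1]
Event 5 (EXEC): [IRQ0] PC=2: IRET -> resume MAIN at PC=1 (depth now 0) [depth=0]
Event 6 (EXEC): [MAIN] PC=1: INC 3 -> ACC=9 [depth=0]
Event 7 (EXEC): [MAIN] PC=2: INC 3 -> ACC=12 [depth=0]
Event 8 (EXEC): [MAIN] PC=3: INC 2 -> ACC=14 [depth=0]
Event 9 (EXEC): [MAIN] PC=4: INC 1 -> ACC=15 [depth=0]
Event 10 (EXEC): [MAIN] PC=5: INC 5 -> ACC=20 [depth=0]
Event 11 (EXEC): [MAIN] PC=6: NOP [depth=0]
Event 12 (EXEC): [MAIN] PC=7: HALT [depth=0]
Max depth observed: 1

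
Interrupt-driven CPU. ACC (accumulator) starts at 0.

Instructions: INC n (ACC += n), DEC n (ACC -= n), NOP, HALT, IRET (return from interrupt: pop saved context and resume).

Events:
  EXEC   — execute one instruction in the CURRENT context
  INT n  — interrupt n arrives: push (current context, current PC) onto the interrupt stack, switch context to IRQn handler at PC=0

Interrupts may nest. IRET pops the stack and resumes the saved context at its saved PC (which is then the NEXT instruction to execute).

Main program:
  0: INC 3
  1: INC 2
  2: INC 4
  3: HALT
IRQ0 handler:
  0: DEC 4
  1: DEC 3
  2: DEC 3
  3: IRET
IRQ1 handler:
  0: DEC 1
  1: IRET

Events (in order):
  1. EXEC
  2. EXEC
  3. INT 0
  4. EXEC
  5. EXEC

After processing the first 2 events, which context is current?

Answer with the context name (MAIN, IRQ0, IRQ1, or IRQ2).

Event 1 (EXEC): [MAIN] PC=0: INC 3 -> ACC=3
Event 2 (EXEC): [MAIN] PC=1: INC 2 -> ACC=5

Answer: MAIN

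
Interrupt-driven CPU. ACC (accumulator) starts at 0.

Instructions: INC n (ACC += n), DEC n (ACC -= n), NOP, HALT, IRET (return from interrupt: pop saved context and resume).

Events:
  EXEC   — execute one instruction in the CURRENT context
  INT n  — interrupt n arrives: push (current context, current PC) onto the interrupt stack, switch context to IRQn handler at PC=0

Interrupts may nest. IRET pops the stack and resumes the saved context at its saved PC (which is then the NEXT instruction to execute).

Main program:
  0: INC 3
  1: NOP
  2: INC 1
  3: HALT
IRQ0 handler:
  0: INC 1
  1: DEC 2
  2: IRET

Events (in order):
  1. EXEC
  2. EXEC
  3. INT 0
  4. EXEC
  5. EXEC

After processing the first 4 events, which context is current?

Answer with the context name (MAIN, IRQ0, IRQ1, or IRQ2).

Event 1 (EXEC): [MAIN] PC=0: INC 3 -> ACC=3
Event 2 (EXEC): [MAIN] PC=1: NOP
Event 3 (INT 0): INT 0 arrives: push (MAIN, PC=2), enter IRQ0 at PC=0 (depth now 1)
Event 4 (EXEC): [IRQ0] PC=0: INC 1 -> ACC=4

Answer: IRQ0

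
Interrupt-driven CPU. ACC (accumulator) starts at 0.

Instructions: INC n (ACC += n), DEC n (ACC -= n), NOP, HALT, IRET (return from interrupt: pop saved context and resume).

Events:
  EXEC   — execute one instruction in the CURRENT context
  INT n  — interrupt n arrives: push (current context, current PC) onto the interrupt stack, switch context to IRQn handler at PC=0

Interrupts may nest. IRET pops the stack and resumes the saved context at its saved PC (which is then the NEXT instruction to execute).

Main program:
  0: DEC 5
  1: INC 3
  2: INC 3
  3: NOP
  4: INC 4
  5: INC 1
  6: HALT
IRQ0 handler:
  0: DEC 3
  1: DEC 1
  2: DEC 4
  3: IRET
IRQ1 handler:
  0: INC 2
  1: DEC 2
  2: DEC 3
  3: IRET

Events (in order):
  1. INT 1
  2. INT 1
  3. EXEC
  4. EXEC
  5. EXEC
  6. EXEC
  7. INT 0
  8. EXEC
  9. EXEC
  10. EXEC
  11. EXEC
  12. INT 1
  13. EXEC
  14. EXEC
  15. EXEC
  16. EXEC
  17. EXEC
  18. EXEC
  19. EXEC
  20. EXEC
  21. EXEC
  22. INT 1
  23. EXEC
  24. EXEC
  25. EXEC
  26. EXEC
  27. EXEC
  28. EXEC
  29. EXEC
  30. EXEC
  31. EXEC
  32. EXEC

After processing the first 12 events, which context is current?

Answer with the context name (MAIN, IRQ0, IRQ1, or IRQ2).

Answer: IRQ1

Derivation:
Event 1 (INT 1): INT 1 arrives: push (MAIN, PC=0), enter IRQ1 at PC=0 (depth now 1)
Event 2 (INT 1): INT 1 arrives: push (IRQ1, PC=0), enter IRQ1 at PC=0 (depth now 2)
Event 3 (EXEC): [IRQ1] PC=0: INC 2 -> ACC=2
Event 4 (EXEC): [IRQ1] PC=1: DEC 2 -> ACC=0
Event 5 (EXEC): [IRQ1] PC=2: DEC 3 -> ACC=-3
Event 6 (EXEC): [IRQ1] PC=3: IRET -> resume IRQ1 at PC=0 (depth now 1)
Event 7 (INT 0): INT 0 arrives: push (IRQ1, PC=0), enter IRQ0 at PC=0 (depth now 2)
Event 8 (EXEC): [IRQ0] PC=0: DEC 3 -> ACC=-6
Event 9 (EXEC): [IRQ0] PC=1: DEC 1 -> ACC=-7
Event 10 (EXEC): [IRQ0] PC=2: DEC 4 -> ACC=-11
Event 11 (EXEC): [IRQ0] PC=3: IRET -> resume IRQ1 at PC=0 (depth now 1)
Event 12 (INT 1): INT 1 arrives: push (IRQ1, PC=0), enter IRQ1 at PC=0 (depth now 2)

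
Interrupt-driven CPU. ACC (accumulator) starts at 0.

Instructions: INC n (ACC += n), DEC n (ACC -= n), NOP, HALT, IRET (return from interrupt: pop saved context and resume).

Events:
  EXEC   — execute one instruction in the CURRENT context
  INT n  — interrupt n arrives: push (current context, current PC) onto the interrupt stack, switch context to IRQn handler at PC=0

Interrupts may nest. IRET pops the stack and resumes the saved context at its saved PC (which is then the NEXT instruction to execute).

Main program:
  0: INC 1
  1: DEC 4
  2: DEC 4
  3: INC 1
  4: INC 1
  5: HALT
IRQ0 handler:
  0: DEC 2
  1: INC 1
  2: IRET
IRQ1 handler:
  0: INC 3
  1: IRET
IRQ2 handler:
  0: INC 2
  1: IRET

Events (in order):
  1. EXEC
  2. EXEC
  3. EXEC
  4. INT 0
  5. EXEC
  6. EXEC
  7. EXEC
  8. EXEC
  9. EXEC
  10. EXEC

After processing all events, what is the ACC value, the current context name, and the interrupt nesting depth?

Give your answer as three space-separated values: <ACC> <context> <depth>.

Answer: -6 MAIN 0

Derivation:
Event 1 (EXEC): [MAIN] PC=0: INC 1 -> ACC=1
Event 2 (EXEC): [MAIN] PC=1: DEC 4 -> ACC=-3
Event 3 (EXEC): [MAIN] PC=2: DEC 4 -> ACC=-7
Event 4 (INT 0): INT 0 arrives: push (MAIN, PC=3), enter IRQ0 at PC=0 (depth now 1)
Event 5 (EXEC): [IRQ0] PC=0: DEC 2 -> ACC=-9
Event 6 (EXEC): [IRQ0] PC=1: INC 1 -> ACC=-8
Event 7 (EXEC): [IRQ0] PC=2: IRET -> resume MAIN at PC=3 (depth now 0)
Event 8 (EXEC): [MAIN] PC=3: INC 1 -> ACC=-7
Event 9 (EXEC): [MAIN] PC=4: INC 1 -> ACC=-6
Event 10 (EXEC): [MAIN] PC=5: HALT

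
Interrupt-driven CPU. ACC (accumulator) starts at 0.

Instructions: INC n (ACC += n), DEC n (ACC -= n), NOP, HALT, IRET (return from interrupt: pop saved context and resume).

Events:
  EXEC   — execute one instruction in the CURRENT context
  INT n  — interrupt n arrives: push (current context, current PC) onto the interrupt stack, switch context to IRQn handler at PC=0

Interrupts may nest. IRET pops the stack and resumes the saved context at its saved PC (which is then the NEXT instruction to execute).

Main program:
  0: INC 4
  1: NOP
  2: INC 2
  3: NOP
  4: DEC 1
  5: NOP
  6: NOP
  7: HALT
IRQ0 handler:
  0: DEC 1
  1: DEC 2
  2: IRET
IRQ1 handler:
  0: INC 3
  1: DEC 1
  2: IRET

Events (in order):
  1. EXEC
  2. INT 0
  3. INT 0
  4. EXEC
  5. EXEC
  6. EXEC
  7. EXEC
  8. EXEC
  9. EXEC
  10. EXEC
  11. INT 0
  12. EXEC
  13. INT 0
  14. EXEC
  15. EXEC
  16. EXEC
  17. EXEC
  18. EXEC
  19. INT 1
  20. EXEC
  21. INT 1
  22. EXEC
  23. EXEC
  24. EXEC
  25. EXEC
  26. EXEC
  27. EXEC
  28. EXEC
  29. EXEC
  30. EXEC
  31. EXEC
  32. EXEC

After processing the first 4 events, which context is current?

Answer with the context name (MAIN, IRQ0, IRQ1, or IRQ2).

Answer: IRQ0

Derivation:
Event 1 (EXEC): [MAIN] PC=0: INC 4 -> ACC=4
Event 2 (INT 0): INT 0 arrives: push (MAIN, PC=1), enter IRQ0 at PC=0 (depth now 1)
Event 3 (INT 0): INT 0 arrives: push (IRQ0, PC=0), enter IRQ0 at PC=0 (depth now 2)
Event 4 (EXEC): [IRQ0] PC=0: DEC 1 -> ACC=3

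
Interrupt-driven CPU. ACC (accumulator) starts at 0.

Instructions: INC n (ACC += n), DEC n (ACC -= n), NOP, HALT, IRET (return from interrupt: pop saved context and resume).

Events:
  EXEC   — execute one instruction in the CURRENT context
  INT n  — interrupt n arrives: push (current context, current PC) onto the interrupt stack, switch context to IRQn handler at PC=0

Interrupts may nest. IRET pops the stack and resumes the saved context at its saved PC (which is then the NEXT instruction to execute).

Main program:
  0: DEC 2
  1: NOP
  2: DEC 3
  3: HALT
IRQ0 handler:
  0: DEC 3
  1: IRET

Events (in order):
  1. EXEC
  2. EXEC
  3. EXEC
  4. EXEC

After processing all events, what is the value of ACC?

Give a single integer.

Event 1 (EXEC): [MAIN] PC=0: DEC 2 -> ACC=-2
Event 2 (EXEC): [MAIN] PC=1: NOP
Event 3 (EXEC): [MAIN] PC=2: DEC 3 -> ACC=-5
Event 4 (EXEC): [MAIN] PC=3: HALT

Answer: -5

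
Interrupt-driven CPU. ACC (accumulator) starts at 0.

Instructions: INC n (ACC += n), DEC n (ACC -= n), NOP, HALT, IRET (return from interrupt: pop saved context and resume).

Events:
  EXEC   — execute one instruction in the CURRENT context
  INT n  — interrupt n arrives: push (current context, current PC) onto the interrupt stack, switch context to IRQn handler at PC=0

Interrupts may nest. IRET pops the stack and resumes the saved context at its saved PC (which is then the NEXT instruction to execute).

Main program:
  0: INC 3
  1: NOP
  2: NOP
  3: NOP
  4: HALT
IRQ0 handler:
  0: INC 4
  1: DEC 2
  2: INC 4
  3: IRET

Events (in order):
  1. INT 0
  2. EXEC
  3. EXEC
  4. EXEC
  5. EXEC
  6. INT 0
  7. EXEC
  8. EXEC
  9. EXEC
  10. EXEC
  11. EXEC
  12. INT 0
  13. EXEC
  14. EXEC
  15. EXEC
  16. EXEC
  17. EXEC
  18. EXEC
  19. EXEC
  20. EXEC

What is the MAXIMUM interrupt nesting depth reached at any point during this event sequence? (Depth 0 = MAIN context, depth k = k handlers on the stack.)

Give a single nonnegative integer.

Event 1 (INT 0): INT 0 arrives: push (MAIN, PC=0), enter IRQ0 at PC=0 (depth now 1) [depth=1]
Event 2 (EXEC): [IRQ0] PC=0: INC 4 -> ACC=4 [depth=1]
Event 3 (EXEC): [IRQ0] PC=1: DEC 2 -> ACC=2 [depth=1]
Event 4 (EXEC): [IRQ0] PC=2: INC 4 -> ACC=6 [depth=1]
Event 5 (EXEC): [IRQ0] PC=3: IRET -> resume MAIN at PC=0 (depth now 0) [depth=0]
Event 6 (INT 0): INT 0 arrives: push (MAIN, PC=0), enter IRQ0 at PC=0 (depth now 1) [depth=1]
Event 7 (EXEC): [IRQ0] PC=0: INC 4 -> ACC=10 [depth=1]
Event 8 (EXEC): [IRQ0] PC=1: DEC 2 -> ACC=8 [depth=1]
Event 9 (EXEC): [IRQ0] PC=2: INC 4 -> ACC=12 [depth=1]
Event 10 (EXEC): [IRQ0] PC=3: IRET -> resume MAIN at PC=0 (depth now 0) [depth=0]
Event 11 (EXEC): [MAIN] PC=0: INC 3 -> ACC=15 [depth=0]
Event 12 (INT 0): INT 0 arrives: push (MAIN, PC=1), enter IRQ0 at PC=0 (depth now 1) [depth=1]
Event 13 (EXEC): [IRQ0] PC=0: INC 4 -> ACC=19 [depth=1]
Event 14 (EXEC): [IRQ0] PC=1: DEC 2 -> ACC=17 [depth=1]
Event 15 (EXEC): [IRQ0] PC=2: INC 4 -> ACC=21 [depth=1]
Event 16 (EXEC): [IRQ0] PC=3: IRET -> resume MAIN at PC=1 (depth now 0) [depth=0]
Event 17 (EXEC): [MAIN] PC=1: NOP [depth=0]
Event 18 (EXEC): [MAIN] PC=2: NOP [depth=0]
Event 19 (EXEC): [MAIN] PC=3: NOP [depth=0]
Event 20 (EXEC): [MAIN] PC=4: HALT [depth=0]
Max depth observed: 1

Answer: 1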